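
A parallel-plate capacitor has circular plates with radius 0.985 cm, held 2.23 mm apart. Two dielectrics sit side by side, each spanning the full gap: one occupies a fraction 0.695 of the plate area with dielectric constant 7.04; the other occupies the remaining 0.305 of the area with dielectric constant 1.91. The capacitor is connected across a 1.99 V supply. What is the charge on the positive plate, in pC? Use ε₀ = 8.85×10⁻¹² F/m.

Q ≈ 13.2 pC

A = π(0.985 cm)² = 3.05×10⁻⁴ m².
Side-by-side slabs ⇒ two capacitors in parallel, each spanning the full gap.
C₁ = κ₁ε₀A₁/d = 7.04 × 8.85×10⁻¹² × 2.12×10⁻⁴ / 2.23×10⁻³ = 5.92×10⁻¹² F.
C₂ = κ₂ε₀A₂/d = 1.91 × 8.85×10⁻¹² × 9.30×10⁻⁵ / 2.23×10⁻³ = 7.05×10⁻¹³ F.
C = C₁ + C₂ = 6.62×10⁻¹² F.
Q = CV = 6.62×10⁻¹² × 1.99 = 1.32×10⁻¹¹ C.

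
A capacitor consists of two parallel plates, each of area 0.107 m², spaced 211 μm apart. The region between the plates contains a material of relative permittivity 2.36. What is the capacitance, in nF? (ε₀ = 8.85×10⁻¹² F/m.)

10.6 nF

C = κε₀A/d = 2.36 × 8.85×10⁻¹² × 0.107 / 2.11×10⁻⁴ = 1.06×10⁻⁸ F.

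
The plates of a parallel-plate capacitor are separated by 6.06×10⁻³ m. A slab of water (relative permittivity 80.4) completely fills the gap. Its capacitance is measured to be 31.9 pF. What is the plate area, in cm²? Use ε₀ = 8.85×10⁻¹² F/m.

A = Cd/(κε₀) = 3.19×10⁻¹¹ × 6.06×10⁻³ / (80.4 × 8.85×10⁻¹²) = 2.72×10⁻⁴ m².

2.72 cm²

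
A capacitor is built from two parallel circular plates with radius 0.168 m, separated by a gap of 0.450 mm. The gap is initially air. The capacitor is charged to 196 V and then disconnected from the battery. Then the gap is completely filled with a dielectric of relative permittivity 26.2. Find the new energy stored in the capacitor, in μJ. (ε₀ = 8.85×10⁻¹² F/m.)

A = π(0.168 m)² = 8.87×10⁻² m².
Initially C₁ = ε₀A/d = 8.85×10⁻¹² × 8.87×10⁻² / 4.50×10⁻⁴ = 1.74×10⁻⁹ F.
U₁ = 3.35×10⁻⁵ J.
Isolated ⇒ Q is held fixed. C₂ = 26.2 C₁ and U = Q²/(2C), so U₂/U₁ = C₁/C₂ = 0.0382.
U₂ = 0.0382 × 3.35×10⁻⁵ = 1.28×10⁻⁶ J.

U ≈ 1.28 μJ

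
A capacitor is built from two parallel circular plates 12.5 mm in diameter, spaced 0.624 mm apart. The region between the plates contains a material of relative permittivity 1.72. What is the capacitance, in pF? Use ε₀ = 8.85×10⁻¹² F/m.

A = π(12.5/2 mm)² = 1.23×10⁻⁴ m².
C = κε₀A/d = 1.72 × 8.85×10⁻¹² × 1.23×10⁻⁴ / 6.24×10⁻⁴ = 2.99×10⁻¹² F.

C ≈ 2.99 pF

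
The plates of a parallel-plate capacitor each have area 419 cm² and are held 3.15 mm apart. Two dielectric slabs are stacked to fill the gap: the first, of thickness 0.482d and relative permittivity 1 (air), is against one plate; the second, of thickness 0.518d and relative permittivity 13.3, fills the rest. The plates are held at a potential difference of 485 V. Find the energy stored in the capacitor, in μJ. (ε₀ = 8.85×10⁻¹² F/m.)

A = 419 cm² = 4.19×10⁻² m².
Stacked slabs ⇒ two capacitors in series, each with the full plate area.
C₁ = κ₁ε₀A/d₁ = 1.00 × 8.85×10⁻¹² × 4.19×10⁻² / 1.52×10⁻³ = 2.44×10⁻¹⁰ F.
C₂ = κ₂ε₀A/d₂ = 13.3 × 8.85×10⁻¹² × 4.19×10⁻² / 1.63×10⁻³ = 3.02×10⁻⁹ F.
C = (1/C₁ + 1/C₂)⁻¹ = 2.26×10⁻¹⁰ F.
U = ½CV² = ½ × 2.26×10⁻¹⁰ × (485)² = 2.66×10⁻⁵ J.

U ≈ 26.6 μJ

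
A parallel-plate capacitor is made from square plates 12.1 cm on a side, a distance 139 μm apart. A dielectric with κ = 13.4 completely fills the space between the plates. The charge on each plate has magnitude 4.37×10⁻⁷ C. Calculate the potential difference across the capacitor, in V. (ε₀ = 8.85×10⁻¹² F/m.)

A = (12.1 cm)² = 1.46×10⁻² m².
C = κε₀A/d = 13.4 × 8.85×10⁻¹² × 1.46×10⁻² / 1.39×10⁻⁴ = 1.25×10⁻⁸ F.
V = Q/C = 4.37×10⁻⁷ / 1.25×10⁻⁸ = 35.0 V.

V ≈ 35.0 V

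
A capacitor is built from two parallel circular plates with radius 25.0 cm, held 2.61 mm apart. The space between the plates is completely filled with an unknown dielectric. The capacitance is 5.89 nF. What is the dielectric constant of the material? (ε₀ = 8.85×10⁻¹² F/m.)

κ ≈ 8.85

A = π(25.0 cm)² = 0.196 m².
κ = Cd/(ε₀A) = 5.89×10⁻⁹ × 2.61×10⁻³ / (8.85×10⁻¹² × 0.196) = 8.85.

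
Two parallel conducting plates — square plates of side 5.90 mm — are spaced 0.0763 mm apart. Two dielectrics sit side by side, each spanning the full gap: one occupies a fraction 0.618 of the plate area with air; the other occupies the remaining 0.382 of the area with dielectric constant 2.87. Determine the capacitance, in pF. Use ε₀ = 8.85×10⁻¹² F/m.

A = (5.90 mm)² = 3.48×10⁻⁵ m².
Side-by-side slabs ⇒ two capacitors in parallel, each spanning the full gap.
C₁ = κ₁ε₀A₁/d = 1.00 × 8.85×10⁻¹² × 2.15×10⁻⁵ / 7.63×10⁻⁵ = 2.50×10⁻¹² F.
C₂ = κ₂ε₀A₂/d = 2.87 × 8.85×10⁻¹² × 1.33×10⁻⁵ / 7.63×10⁻⁵ = 4.43×10⁻¹² F.
C = C₁ + C₂ = 6.92×10⁻¹² F.

C ≈ 6.92 pF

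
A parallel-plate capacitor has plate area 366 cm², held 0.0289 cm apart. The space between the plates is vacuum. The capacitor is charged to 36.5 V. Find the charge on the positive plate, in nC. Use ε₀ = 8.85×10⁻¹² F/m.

40.9 nC

A = 366 cm² = 3.66×10⁻² m².
C = ε₀A/d = 8.85×10⁻¹² × 3.66×10⁻² / 2.89×10⁻⁴ = 1.12×10⁻⁹ F.
Q = CV = 1.12×10⁻⁹ × 36.5 = 4.09×10⁻⁸ C.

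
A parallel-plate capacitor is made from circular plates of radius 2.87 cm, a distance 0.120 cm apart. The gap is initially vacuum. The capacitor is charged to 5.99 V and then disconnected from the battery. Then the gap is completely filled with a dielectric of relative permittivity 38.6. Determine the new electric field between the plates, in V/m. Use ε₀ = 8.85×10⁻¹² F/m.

A = π(2.87 cm)² = 2.59×10⁻³ m².
Initially C₁ = ε₀A/d = 8.85×10⁻¹² × 2.59×10⁻³ / 1.20×10⁻³ = 1.91×10⁻¹¹ F.
E₁ = 4.99×10³ V/m.
Isolated ⇒ Q is held fixed. V₂ = Q/C₂ = V₁/38.6; E = V/d, so E₂/E₁ = (V₂/V₁)(d₁/d₂) = 0.0259.
E₂ = 0.0259 × 4.99×10³ = 1.29×10² V/m.

E ≈ 129 V/m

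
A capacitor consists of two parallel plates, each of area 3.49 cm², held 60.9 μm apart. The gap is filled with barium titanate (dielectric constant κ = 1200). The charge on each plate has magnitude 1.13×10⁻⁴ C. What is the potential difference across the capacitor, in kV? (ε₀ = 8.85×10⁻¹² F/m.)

A = 3.49 cm² = 3.49×10⁻⁴ m².
C = κε₀A/d = 1200 × 8.85×10⁻¹² × 3.49×10⁻⁴ / 6.09×10⁻⁵ = 6.09×10⁻⁸ F.
V = Q/C = 1.13×10⁻⁴ / 6.09×10⁻⁸ = 1.86×10³ V.

1.86 kV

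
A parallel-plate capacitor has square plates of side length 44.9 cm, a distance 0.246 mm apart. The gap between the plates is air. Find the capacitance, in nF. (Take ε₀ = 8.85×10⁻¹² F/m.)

C ≈ 7.25 nF

A = (44.9 cm)² = 0.202 m².
C = ε₀A/d = 8.85×10⁻¹² × 0.202 / 2.46×10⁻⁴ = 7.25×10⁻⁹ F.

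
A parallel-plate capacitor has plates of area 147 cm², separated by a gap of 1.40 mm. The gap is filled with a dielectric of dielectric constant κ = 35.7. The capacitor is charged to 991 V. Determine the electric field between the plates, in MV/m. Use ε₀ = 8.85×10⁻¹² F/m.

E = V/d = 991 / 1.40×10⁻³ = 7.08×10⁵ V/m.

0.708 MV/m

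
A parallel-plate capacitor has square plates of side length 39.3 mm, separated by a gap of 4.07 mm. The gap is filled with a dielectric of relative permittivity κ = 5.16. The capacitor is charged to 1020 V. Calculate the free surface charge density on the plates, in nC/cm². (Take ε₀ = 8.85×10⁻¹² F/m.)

A = (39.3 mm)² = 1.54×10⁻³ m².
C = κε₀A/d = 5.16 × 8.85×10⁻¹² × 1.54×10⁻³ / 4.07×10⁻³ = 1.73×10⁻¹¹ F.
σ = Q/A = CV/A = 1.73×10⁻¹¹ × 1020 / 1.54×10⁻³ = 1.14×10⁻⁵ C/m².

σ ≈ 1.14 nC/cm²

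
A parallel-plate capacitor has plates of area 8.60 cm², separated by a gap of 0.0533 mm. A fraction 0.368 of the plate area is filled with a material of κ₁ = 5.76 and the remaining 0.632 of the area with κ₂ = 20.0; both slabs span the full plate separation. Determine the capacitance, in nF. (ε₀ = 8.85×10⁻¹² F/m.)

A = 8.60 cm² = 8.60×10⁻⁴ m².
Side-by-side slabs ⇒ two capacitors in parallel, each spanning the full gap.
C₁ = κ₁ε₀A₁/d = 5.76 × 8.85×10⁻¹² × 3.16×10⁻⁴ / 5.33×10⁻⁵ = 3.03×10⁻¹⁰ F.
C₂ = κ₂ε₀A₂/d = 20.0 × 8.85×10⁻¹² × 5.44×10⁻⁴ / 5.33×10⁻⁵ = 1.80×10⁻⁹ F.
C = C₁ + C₂ = 2.11×10⁻⁹ F.

C ≈ 2.11 nF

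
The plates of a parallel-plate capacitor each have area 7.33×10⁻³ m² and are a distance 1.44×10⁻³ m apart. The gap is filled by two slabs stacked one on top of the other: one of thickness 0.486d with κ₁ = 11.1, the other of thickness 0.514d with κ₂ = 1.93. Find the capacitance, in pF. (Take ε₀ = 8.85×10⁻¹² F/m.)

Stacked slabs ⇒ two capacitors in series, each with the full plate area.
C₁ = κ₁ε₀A/d₁ = 11.1 × 8.85×10⁻¹² × 7.33×10⁻³ / 7.00×10⁻⁴ = 1.03×10⁻⁹ F.
C₂ = κ₂ε₀A/d₂ = 1.93 × 8.85×10⁻¹² × 7.33×10⁻³ / 7.40×10⁻⁴ = 1.69×10⁻¹⁰ F.
C = (1/C₁ + 1/C₂)⁻¹ = 1.45×10⁻¹⁰ F.

C ≈ 145 pF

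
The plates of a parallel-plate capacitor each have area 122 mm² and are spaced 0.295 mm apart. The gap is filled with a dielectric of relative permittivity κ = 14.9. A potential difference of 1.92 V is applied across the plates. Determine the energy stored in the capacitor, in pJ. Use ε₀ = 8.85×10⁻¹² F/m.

A = 122 mm² = 1.22×10⁻⁴ m².
C = κε₀A/d = 14.9 × 8.85×10⁻¹² × 1.22×10⁻⁴ / 2.95×10⁻⁴ = 5.45×10⁻¹¹ F.
U = ½CV² = ½ × 5.45×10⁻¹¹ × (1.92)² = 1.01×10⁻¹⁰ J.

101 pJ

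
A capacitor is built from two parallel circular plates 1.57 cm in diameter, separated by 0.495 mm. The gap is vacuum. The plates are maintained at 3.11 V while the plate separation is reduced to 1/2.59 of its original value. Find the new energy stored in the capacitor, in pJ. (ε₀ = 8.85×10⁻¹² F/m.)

A = π(1.57/2 cm)² = 1.94×10⁻⁴ m².
Initially C₁ = ε₀A/d = 8.85×10⁻¹² × 1.94×10⁻⁴ / 4.95×10⁻⁴ = 3.46×10⁻¹² F.
U₁ = 1.67×10⁻¹¹ J.
Battery connected ⇒ V is held fixed. C₂ = 2.59 C₁ and U = ½CV², so U₂/U₁ = C₂/C₁ = 2.59.
U₂ = 2.59 × 1.67×10⁻¹¹ = 4.34×10⁻¹¹ J.

U ≈ 43.4 pJ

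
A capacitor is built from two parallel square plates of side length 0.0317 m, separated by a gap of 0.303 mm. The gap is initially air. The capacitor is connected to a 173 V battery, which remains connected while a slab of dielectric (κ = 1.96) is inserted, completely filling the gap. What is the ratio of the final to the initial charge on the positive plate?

Q₂/Q₁ ≈ 1.96

Battery connected ⇒ V is held fixed.
C₂ = 1.96 C₁ and Q = CV, so Q₂/Q₁ = C₂/C₁ = 1.96.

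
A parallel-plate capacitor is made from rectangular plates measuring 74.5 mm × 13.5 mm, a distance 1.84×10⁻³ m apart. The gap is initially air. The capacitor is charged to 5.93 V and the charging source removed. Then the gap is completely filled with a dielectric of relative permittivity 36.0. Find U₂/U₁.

0.0278

Isolated ⇒ Q is held fixed.
C₂ = 36.0 C₁ and U = Q²/(2C), so U₂/U₁ = C₁/C₂ = 0.0278.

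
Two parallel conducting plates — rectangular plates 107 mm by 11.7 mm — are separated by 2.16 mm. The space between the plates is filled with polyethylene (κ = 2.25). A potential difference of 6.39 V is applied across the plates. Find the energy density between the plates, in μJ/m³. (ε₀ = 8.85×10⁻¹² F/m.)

87.1 μJ/m³

E = V/d = 6.39 / 2.16×10⁻³ = 2.96×10³ V/m.
u = ½κε₀E² = ½ × 2.25 × 8.85×10⁻¹² × (2.96×10³)² = 8.71×10⁻⁵ J/m³.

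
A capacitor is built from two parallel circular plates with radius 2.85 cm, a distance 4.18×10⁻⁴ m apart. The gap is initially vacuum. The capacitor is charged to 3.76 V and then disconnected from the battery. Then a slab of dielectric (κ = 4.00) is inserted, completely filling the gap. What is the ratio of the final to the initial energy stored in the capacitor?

Isolated ⇒ Q is held fixed.
C₂ = 4.00 C₁ and U = Q²/(2C), so U₂/U₁ = C₁/C₂ = 0.250.

U₂/U₁ ≈ 0.250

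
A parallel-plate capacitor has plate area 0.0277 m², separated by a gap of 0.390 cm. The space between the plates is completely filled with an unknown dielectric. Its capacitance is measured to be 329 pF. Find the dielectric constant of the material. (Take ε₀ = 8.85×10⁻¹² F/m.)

κ ≈ 5.23

κ = Cd/(ε₀A) = 3.29×10⁻¹⁰ × 3.90×10⁻³ / (8.85×10⁻¹² × 2.77×10⁻²) = 5.23.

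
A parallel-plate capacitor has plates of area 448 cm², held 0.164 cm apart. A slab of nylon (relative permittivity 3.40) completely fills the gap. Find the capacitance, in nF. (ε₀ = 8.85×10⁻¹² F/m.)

A = 448 cm² = 4.48×10⁻² m².
C = κε₀A/d = 3.40 × 8.85×10⁻¹² × 4.48×10⁻² / 1.64×10⁻³ = 8.22×10⁻¹⁰ F.

0.822 nF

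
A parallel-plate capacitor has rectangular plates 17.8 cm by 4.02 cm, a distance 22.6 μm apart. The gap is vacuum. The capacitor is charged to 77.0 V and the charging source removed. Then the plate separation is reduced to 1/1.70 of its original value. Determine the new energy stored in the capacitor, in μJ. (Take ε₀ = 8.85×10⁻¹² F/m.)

A = 17.8 × 4.02 cm² = 7.16×10⁻³ m².
Initially C₁ = ε₀A/d = 8.85×10⁻¹² × 7.16×10⁻³ / 2.26×10⁻⁵ = 2.80×10⁻⁹ F.
U₁ = 8.31×10⁻⁶ J.
Isolated ⇒ Q is held fixed. C₂ = 1.70 C₁ and U = Q²/(2C), so U₂/U₁ = C₁/C₂ = 0.588.
U₂ = 0.588 × 8.31×10⁻⁶ = 4.89×10⁻⁶ J.

U ≈ 4.89 μJ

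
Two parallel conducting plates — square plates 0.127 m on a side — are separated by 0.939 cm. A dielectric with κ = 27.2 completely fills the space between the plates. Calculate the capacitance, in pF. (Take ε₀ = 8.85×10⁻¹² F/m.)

A = (0.127 m)² = 1.61×10⁻² m².
C = κε₀A/d = 27.2 × 8.85×10⁻¹² × 1.61×10⁻² / 9.39×10⁻³ = 4.13×10⁻¹⁰ F.

C ≈ 413 pF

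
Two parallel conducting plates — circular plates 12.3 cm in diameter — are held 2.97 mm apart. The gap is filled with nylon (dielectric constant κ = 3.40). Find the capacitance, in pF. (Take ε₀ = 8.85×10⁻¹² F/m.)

A = π(12.3/2 cm)² = 1.19×10⁻² m².
C = κε₀A/d = 3.40 × 8.85×10⁻¹² × 1.19×10⁻² / 2.97×10⁻³ = 1.20×10⁻¹⁰ F.

C ≈ 120 pF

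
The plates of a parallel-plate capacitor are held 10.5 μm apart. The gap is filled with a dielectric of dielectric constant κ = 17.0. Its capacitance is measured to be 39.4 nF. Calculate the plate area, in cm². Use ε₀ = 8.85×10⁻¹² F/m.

A ≈ 27.5 cm²

A = Cd/(κε₀) = 3.94×10⁻⁸ × 1.05×10⁻⁵ / (17.0 × 8.85×10⁻¹²) = 2.75×10⁻³ m².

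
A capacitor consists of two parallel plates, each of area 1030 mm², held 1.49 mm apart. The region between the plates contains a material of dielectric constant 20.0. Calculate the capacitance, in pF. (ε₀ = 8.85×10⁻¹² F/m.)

A = 1030 mm² = 1.03×10⁻³ m².
C = κε₀A/d = 20.0 × 8.85×10⁻¹² × 1.03×10⁻³ / 1.49×10⁻³ = 1.22×10⁻¹⁰ F.

122 pF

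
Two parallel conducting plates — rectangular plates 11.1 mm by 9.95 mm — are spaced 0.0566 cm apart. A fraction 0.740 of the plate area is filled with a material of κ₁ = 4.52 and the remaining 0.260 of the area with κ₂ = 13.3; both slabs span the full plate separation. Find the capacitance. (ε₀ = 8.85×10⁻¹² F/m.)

C ≈ 11.7 pF

A = 11.1 × 9.95 mm² = 1.10×10⁻⁴ m².
Side-by-side slabs ⇒ two capacitors in parallel, each spanning the full gap.
C₁ = κ₁ε₀A₁/d = 4.52 × 8.85×10⁻¹² × 8.17×10⁻⁵ / 5.66×10⁻⁴ = 5.78×10⁻¹² F.
C₂ = κ₂ε₀A₂/d = 13.3 × 8.85×10⁻¹² × 2.87×10⁻⁵ / 5.66×10⁻⁴ = 5.97×10⁻¹² F.
C = C₁ + C₂ = 1.17×10⁻¹¹ F.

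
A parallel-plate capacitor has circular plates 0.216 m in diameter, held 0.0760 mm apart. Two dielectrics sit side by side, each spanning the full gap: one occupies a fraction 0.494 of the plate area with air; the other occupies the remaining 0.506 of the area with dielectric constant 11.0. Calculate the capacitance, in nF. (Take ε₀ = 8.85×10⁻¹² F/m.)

A = π(0.216/2 m)² = 3.66×10⁻² m².
Side-by-side slabs ⇒ two capacitors in parallel, each spanning the full gap.
C₁ = κ₁ε₀A₁/d = 1.00 × 8.85×10⁻¹² × 1.81×10⁻² / 7.60×10⁻⁵ = 2.11×10⁻⁹ F.
C₂ = κ₂ε₀A₂/d = 11.0 × 8.85×10⁻¹² × 1.85×10⁻² / 7.60×10⁻⁵ = 2.38×10⁻⁸ F.
C = C₁ + C₂ = 2.59×10⁻⁸ F.

25.9 nF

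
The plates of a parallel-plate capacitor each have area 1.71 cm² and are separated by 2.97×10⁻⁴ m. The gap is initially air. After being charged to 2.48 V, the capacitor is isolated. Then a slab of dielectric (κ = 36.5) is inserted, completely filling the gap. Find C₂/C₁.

C = κε₀A/d scales with κ, so C₂/C₁ = κ = 36.5.

36.5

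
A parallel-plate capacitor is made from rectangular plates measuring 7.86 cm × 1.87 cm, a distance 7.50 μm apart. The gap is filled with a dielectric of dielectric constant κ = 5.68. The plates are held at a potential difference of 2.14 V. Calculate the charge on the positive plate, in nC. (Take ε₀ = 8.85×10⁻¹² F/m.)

A = 7.86 × 1.87 cm² = 1.47×10⁻³ m².
C = κε₀A/d = 5.68 × 8.85×10⁻¹² × 1.47×10⁻³ / 7.50×10⁻⁶ = 9.85×10⁻⁹ F.
Q = CV = 9.85×10⁻⁹ × 2.14 = 2.11×10⁻⁸ C.

Q ≈ 21.1 nC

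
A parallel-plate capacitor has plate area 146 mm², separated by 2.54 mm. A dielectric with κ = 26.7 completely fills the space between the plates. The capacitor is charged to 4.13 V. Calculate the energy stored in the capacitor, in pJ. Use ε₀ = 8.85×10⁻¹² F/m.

A = 146 mm² = 1.46×10⁻⁴ m².
C = κε₀A/d = 26.7 × 8.85×10⁻¹² × 1.46×10⁻⁴ / 2.54×10⁻³ = 1.36×10⁻¹¹ F.
U = ½CV² = ½ × 1.36×10⁻¹¹ × (4.13)² = 1.16×10⁻¹⁰ J.

U ≈ 116 pJ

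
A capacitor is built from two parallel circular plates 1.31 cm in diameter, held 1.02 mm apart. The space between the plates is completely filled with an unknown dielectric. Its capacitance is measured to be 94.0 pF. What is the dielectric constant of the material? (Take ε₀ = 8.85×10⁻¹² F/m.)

80.4

A = π(1.31/2 cm)² = 1.35×10⁻⁴ m².
κ = Cd/(ε₀A) = 9.40×10⁻¹¹ × 1.02×10⁻³ / (8.85×10⁻¹² × 1.35×10⁻⁴) = 80.4.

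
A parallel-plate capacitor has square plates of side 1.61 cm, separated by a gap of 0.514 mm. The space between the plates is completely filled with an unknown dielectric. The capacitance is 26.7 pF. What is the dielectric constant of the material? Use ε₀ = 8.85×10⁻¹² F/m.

A = (1.61 cm)² = 2.59×10⁻⁴ m².
κ = Cd/(ε₀A) = 2.67×10⁻¹¹ × 5.14×10⁻⁴ / (8.85×10⁻¹² × 2.59×10⁻⁴) = 5.98.

5.98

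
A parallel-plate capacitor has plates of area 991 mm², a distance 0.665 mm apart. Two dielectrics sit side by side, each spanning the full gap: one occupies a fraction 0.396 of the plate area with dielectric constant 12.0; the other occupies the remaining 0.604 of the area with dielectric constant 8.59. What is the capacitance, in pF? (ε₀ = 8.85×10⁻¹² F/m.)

A = 991 mm² = 9.91×10⁻⁴ m².
Side-by-side slabs ⇒ two capacitors in parallel, each spanning the full gap.
C₁ = κ₁ε₀A₁/d = 12.0 × 8.85×10⁻¹² × 3.92×10⁻⁴ / 6.65×10⁻⁴ = 6.27×10⁻¹¹ F.
C₂ = κ₂ε₀A₂/d = 8.59 × 8.85×10⁻¹² × 5.99×10⁻⁴ / 6.65×10⁻⁴ = 6.84×10⁻¹¹ F.
C = C₁ + C₂ = 1.31×10⁻¹⁰ F.

C ≈ 131 pF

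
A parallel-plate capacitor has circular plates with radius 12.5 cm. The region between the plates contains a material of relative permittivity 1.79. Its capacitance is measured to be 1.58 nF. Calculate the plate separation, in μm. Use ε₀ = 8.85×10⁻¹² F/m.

d ≈ 492 μm

A = π(12.5 cm)² = 4.91×10⁻² m².
d = κε₀A/C = 1.79 × 8.85×10⁻¹² × 4.91×10⁻² / 1.58×10⁻⁹ = 4.92×10⁻⁴ m.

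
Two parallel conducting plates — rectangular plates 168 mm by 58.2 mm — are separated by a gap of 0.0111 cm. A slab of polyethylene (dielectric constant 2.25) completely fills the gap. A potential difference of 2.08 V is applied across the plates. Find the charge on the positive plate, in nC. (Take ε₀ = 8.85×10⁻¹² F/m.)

Q ≈ 3.65 nC

A = 168 × 58.2 mm² = 9.78×10⁻³ m².
C = κε₀A/d = 2.25 × 8.85×10⁻¹² × 9.78×10⁻³ / 1.11×10⁻⁴ = 1.75×10⁻⁹ F.
Q = CV = 1.75×10⁻⁹ × 2.08 = 3.65×10⁻⁹ C.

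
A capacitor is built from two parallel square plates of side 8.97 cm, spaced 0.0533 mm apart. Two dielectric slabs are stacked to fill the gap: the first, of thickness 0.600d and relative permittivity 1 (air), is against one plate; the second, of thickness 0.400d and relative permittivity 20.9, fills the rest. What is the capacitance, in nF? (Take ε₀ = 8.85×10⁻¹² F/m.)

A = (8.97 cm)² = 8.05×10⁻³ m².
Stacked slabs ⇒ two capacitors in series, each with the full plate area.
C₁ = κ₁ε₀A/d₁ = 1.00 × 8.85×10⁻¹² × 8.05×10⁻³ / 3.20×10⁻⁵ = 2.23×10⁻⁹ F.
C₂ = κ₂ε₀A/d₂ = 20.9 × 8.85×10⁻¹² × 8.05×10⁻³ / 2.13×10⁻⁵ = 6.98×10⁻⁸ F.
C = (1/C₁ + 1/C₂)⁻¹ = 2.16×10⁻⁹ F.

2.16 nF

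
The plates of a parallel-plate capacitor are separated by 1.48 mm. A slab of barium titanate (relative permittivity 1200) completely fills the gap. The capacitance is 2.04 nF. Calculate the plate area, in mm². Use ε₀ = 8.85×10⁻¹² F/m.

284 mm²

A = Cd/(κε₀) = 2.04×10⁻⁹ × 1.48×10⁻³ / (1200 × 8.85×10⁻¹²) = 2.84×10⁻⁴ m².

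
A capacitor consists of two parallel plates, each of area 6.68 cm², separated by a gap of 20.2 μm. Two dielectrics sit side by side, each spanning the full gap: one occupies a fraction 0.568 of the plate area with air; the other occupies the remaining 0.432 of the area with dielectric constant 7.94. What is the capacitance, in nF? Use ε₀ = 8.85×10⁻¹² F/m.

1.17 nF

A = 6.68 cm² = 6.68×10⁻⁴ m².
Side-by-side slabs ⇒ two capacitors in parallel, each spanning the full gap.
C₁ = κ₁ε₀A₁/d = 1.00 × 8.85×10⁻¹² × 3.79×10⁻⁴ / 2.02×10⁻⁵ = 1.66×10⁻¹⁰ F.
C₂ = κ₂ε₀A₂/d = 7.94 × 8.85×10⁻¹² × 2.89×10⁻⁴ / 2.02×10⁻⁵ = 1.00×10⁻⁹ F.
C = C₁ + C₂ = 1.17×10⁻⁹ F.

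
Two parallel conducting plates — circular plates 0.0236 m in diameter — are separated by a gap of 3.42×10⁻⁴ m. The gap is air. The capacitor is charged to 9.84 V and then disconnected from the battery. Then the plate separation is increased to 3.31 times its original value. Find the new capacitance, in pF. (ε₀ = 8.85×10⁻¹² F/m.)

A = π(0.0236/2 m)² = 4.37×10⁻⁴ m².
Initially C₁ = ε₀A/d = 8.85×10⁻¹² × 4.37×10⁻⁴ / 3.42×10⁻⁴ = 1.13×10⁻¹¹ F.
C = ε₀A/d scales as 1/d, so C₂/C₁ = d₁/d₂ = 1/3.31 = 0.302.
C₂ = 0.302 × 1.13×10⁻¹¹ = 3.42×10⁻¹² F.

C ≈ 3.42 pF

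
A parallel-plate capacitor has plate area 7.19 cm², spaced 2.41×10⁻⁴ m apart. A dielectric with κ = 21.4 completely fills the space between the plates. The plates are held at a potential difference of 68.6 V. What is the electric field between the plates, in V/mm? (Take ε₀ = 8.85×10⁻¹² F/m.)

E = V/d = 68.6 / 2.41×10⁻⁴ = 2.85×10⁵ V/m.

E ≈ 285 V/mm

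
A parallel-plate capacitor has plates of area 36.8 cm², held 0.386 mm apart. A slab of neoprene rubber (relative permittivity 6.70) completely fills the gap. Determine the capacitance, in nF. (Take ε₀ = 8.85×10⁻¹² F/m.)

C ≈ 0.565 nF

A = 36.8 cm² = 3.68×10⁻³ m².
C = κε₀A/d = 6.70 × 8.85×10⁻¹² × 3.68×10⁻³ / 3.86×10⁻⁴ = 5.65×10⁻¹⁰ F.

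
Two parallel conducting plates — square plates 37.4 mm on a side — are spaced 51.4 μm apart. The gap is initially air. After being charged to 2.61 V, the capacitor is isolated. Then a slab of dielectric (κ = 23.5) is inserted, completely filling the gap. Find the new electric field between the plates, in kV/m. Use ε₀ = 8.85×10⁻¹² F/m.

E ≈ 2.16 kV/m

A = (37.4 mm)² = 1.40×10⁻³ m².
Initially C₁ = ε₀A/d = 8.85×10⁻¹² × 1.40×10⁻³ / 5.14×10⁻⁵ = 2.41×10⁻¹⁰ F.
E₁ = 5.08×10⁴ V/m.
Isolated ⇒ Q is held fixed. V₂ = Q/C₂ = V₁/23.5; E = V/d, so E₂/E₁ = (V₂/V₁)(d₁/d₂) = 0.0426.
E₂ = 0.0426 × 5.08×10⁴ = 2.16×10³ V/m.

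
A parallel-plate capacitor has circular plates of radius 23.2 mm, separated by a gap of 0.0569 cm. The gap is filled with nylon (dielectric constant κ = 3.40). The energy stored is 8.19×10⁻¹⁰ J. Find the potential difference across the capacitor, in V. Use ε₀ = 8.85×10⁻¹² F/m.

V ≈ 4.28 V

A = π(23.2 mm)² = 1.69×10⁻³ m².
C = κε₀A/d = 3.40 × 8.85×10⁻¹² × 1.69×10⁻³ / 5.69×10⁻⁴ = 8.94×10⁻¹¹ F.
V = √(2U/C) = √(2 × 8.19×10⁻¹⁰ / 8.94×10⁻¹¹) = 4.28 V.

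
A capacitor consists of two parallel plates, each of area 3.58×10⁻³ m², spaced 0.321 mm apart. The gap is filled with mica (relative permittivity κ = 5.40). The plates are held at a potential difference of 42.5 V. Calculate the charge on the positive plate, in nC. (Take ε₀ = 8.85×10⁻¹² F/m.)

C = κε₀A/d = 5.40 × 8.85×10⁻¹² × 3.58×10⁻³ / 3.21×10⁻⁴ = 5.33×10⁻¹⁰ F.
Q = CV = 5.33×10⁻¹⁰ × 42.5 = 2.27×10⁻⁸ C.

22.7 nC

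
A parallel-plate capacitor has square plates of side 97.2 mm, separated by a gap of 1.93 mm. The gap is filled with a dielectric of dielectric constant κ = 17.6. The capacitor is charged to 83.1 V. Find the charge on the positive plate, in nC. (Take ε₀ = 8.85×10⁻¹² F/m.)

63.4 nC

A = (97.2 mm)² = 9.45×10⁻³ m².
C = κε₀A/d = 17.6 × 8.85×10⁻¹² × 9.45×10⁻³ / 1.93×10⁻³ = 7.62×10⁻¹⁰ F.
Q = CV = 7.62×10⁻¹⁰ × 83.1 = 6.34×10⁻⁸ C.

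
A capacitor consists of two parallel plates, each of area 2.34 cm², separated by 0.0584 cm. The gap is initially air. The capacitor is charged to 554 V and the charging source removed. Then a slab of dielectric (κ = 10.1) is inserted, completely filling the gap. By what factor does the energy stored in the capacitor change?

0.0990

Isolated ⇒ Q is held fixed.
C₂ = 10.1 C₁ and U = Q²/(2C), so U₂/U₁ = C₁/C₂ = 0.0990.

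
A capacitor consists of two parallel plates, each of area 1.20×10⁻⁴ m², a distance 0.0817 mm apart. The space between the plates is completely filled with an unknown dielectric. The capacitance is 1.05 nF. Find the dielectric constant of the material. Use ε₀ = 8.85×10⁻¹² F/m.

κ ≈ 80.8

κ = Cd/(ε₀A) = 1.05×10⁻⁹ × 8.17×10⁻⁵ / (8.85×10⁻¹² × 1.20×10⁻⁴) = 80.8.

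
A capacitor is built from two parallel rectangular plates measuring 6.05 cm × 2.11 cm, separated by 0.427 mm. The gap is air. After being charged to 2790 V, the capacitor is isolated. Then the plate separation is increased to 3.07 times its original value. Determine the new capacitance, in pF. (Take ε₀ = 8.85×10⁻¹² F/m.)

A = 6.05 × 2.11 cm² = 1.28×10⁻³ m².
Initially C₁ = ε₀A/d = 8.85×10⁻¹² × 1.28×10⁻³ / 4.27×10⁻⁴ = 2.65×10⁻¹¹ F.
C = ε₀A/d scales as 1/d, so C₂/C₁ = d₁/d₂ = 1/3.07 = 0.326.
C₂ = 0.326 × 2.65×10⁻¹¹ = 8.62×10⁻¹² F.

C ≈ 8.62 pF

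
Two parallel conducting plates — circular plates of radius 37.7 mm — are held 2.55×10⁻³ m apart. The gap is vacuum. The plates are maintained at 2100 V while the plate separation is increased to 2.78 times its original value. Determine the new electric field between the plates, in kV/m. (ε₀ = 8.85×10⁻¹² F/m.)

A = π(37.7 mm)² = 4.47×10⁻³ m².
Initially C₁ = ε₀A/d = 8.85×10⁻¹² × 4.47×10⁻³ / 2.55×10⁻³ = 1.55×10⁻¹¹ F.
E₁ = 8.24×10⁵ V/m.
Battery connected ⇒ V is held fixed. E = V/d, so E₂/E₁ = d₁/d₂ = 0.360.
E₂ = 0.360 × 8.24×10⁵ = 2.96×10⁵ V/m.

E ≈ 296 kV/m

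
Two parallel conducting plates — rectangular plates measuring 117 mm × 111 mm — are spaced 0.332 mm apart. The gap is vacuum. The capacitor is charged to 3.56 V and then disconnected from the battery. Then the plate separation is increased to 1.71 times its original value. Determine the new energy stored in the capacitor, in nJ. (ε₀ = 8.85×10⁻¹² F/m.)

U ≈ 3.75 nJ

A = 117 × 111 mm² = 1.30×10⁻² m².
Initially C₁ = ε₀A/d = 8.85×10⁻¹² × 1.30×10⁻² / 3.32×10⁻⁴ = 3.46×10⁻¹⁰ F.
U₁ = 2.19×10⁻⁹ J.
Isolated ⇒ Q is held fixed. C₂ = 0.585 C₁ and U = Q²/(2C), so U₂/U₁ = C₁/C₂ = 1.71.
U₂ = 1.71 × 2.19×10⁻⁹ = 3.75×10⁻⁹ J.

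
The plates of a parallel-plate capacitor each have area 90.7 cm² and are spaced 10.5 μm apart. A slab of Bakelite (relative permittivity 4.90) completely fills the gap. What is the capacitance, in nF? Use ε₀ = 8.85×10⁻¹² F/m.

C ≈ 37.5 nF

A = 90.7 cm² = 9.07×10⁻³ m².
C = κε₀A/d = 4.90 × 8.85×10⁻¹² × 9.07×10⁻³ / 1.05×10⁻⁵ = 3.75×10⁻⁸ F.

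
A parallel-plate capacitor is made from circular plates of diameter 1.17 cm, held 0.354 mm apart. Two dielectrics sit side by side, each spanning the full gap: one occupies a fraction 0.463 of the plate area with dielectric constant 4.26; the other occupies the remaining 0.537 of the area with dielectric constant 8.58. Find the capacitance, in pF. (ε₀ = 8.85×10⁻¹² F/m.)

C ≈ 17.7 pF

A = π(1.17/2 cm)² = 1.08×10⁻⁴ m².
Side-by-side slabs ⇒ two capacitors in parallel, each spanning the full gap.
C₁ = κ₁ε₀A₁/d = 4.26 × 8.85×10⁻¹² × 4.98×10⁻⁵ / 3.54×10⁻⁴ = 5.30×10⁻¹² F.
C₂ = κ₂ε₀A₂/d = 8.58 × 8.85×10⁻¹² × 5.77×10⁻⁵ / 3.54×10⁻⁴ = 1.24×10⁻¹¹ F.
C = C₁ + C₂ = 1.77×10⁻¹¹ F.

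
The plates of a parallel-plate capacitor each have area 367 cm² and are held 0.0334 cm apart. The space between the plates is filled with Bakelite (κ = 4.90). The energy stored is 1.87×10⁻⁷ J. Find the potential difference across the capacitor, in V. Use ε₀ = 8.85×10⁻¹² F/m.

8.86 V

A = 367 cm² = 3.67×10⁻² m².
C = κε₀A/d = 4.90 × 8.85×10⁻¹² × 3.67×10⁻² / 3.34×10⁻⁴ = 4.76×10⁻⁹ F.
V = √(2U/C) = √(2 × 1.87×10⁻⁷ / 4.76×10⁻⁹) = 8.86 V.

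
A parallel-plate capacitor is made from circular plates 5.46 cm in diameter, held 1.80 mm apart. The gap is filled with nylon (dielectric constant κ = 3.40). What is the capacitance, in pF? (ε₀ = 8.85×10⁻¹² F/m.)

A = π(5.46/2 cm)² = 2.34×10⁻³ m².
C = κε₀A/d = 3.40 × 8.85×10⁻¹² × 2.34×10⁻³ / 1.80×10⁻³ = 3.91×10⁻¹¹ F.

C ≈ 39.1 pF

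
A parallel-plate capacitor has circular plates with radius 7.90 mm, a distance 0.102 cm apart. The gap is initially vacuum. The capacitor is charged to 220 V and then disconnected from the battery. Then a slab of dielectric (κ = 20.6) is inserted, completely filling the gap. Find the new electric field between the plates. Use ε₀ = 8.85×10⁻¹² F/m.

10.5 V/mm

A = π(7.90 mm)² = 1.96×10⁻⁴ m².
Initially C₁ = ε₀A/d = 8.85×10⁻¹² × 1.96×10⁻⁴ / 1.02×10⁻³ = 1.70×10⁻¹² F.
E₁ = 2.16×10⁵ V/m.
Isolated ⇒ Q is held fixed. V₂ = Q/C₂ = V₁/20.6; E = V/d, so E₂/E₁ = (V₂/V₁)(d₁/d₂) = 0.0485.
E₂ = 0.0485 × 2.16×10⁵ = 1.05×10⁴ V/m.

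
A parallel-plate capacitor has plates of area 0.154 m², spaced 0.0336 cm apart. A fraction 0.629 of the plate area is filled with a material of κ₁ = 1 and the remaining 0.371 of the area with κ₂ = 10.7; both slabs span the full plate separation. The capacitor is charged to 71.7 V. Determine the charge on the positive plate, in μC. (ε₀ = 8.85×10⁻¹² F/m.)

Q ≈ 1.34 μC

Side-by-side slabs ⇒ two capacitors in parallel, each spanning the full gap.
C₁ = κ₁ε₀A₁/d = 1.00 × 8.85×10⁻¹² × 9.69×10⁻² / 3.36×10⁻⁴ = 2.55×10⁻⁹ F.
C₂ = κ₂ε₀A₂/d = 10.7 × 8.85×10⁻¹² × 5.71×10⁻² / 3.36×10⁻⁴ = 1.61×10⁻⁸ F.
C = C₁ + C₂ = 1.87×10⁻⁸ F.
Q = CV = 1.87×10⁻⁸ × 71.7 = 1.34×10⁻⁶ C.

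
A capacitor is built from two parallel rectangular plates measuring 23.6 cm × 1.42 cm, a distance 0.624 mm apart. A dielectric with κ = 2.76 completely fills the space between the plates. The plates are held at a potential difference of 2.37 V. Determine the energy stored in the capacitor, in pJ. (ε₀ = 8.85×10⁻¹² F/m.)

A = 23.6 × 1.42 cm² = 3.35×10⁻³ m².
C = κε₀A/d = 2.76 × 8.85×10⁻¹² × 3.35×10⁻³ / 6.24×10⁻⁴ = 1.31×10⁻¹⁰ F.
U = ½CV² = ½ × 1.31×10⁻¹⁰ × (2.37)² = 3.68×10⁻¹⁰ J.

U ≈ 368 pJ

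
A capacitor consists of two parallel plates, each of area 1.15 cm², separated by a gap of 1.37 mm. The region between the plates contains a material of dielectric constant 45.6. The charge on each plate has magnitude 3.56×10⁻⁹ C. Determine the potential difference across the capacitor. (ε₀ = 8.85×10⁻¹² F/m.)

A = 1.15 cm² = 1.15×10⁻⁴ m².
C = κε₀A/d = 45.6 × 8.85×10⁻¹² × 1.15×10⁻⁴ / 1.37×10⁻³ = 3.39×10⁻¹¹ F.
V = Q/C = 3.56×10⁻⁹ / 3.39×10⁻¹¹ = 1.05×10² V.

V ≈ 105 V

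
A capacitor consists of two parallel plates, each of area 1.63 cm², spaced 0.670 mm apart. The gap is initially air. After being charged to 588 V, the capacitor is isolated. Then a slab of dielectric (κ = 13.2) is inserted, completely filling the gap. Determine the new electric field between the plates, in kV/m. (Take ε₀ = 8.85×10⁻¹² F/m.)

A = 1.63 cm² = 1.63×10⁻⁴ m².
Initially C₁ = ε₀A/d = 8.85×10⁻¹² × 1.63×10⁻⁴ / 6.70×10⁻⁴ = 2.15×10⁻¹² F.
E₁ = 8.78×10⁵ V/m.
Isolated ⇒ Q is held fixed. V₂ = Q/C₂ = V₁/13.2; E = V/d, so E₂/E₁ = (V₂/V₁)(d₁/d₂) = 0.0758.
E₂ = 0.0758 × 8.78×10⁵ = 6.65×10⁴ V/m.

66.5 kV/m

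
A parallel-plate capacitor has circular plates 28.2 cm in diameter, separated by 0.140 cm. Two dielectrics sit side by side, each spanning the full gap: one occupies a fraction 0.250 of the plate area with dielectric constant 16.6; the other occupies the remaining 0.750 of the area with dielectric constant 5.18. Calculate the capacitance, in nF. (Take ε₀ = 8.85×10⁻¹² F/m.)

A = π(28.2/2 cm)² = 6.25×10⁻² m².
Side-by-side slabs ⇒ two capacitors in parallel, each spanning the full gap.
C₁ = κ₁ε₀A₁/d = 16.6 × 8.85×10⁻¹² × 1.56×10⁻² / 1.40×10⁻³ = 1.64×10⁻⁹ F.
C₂ = κ₂ε₀A₂/d = 5.18 × 8.85×10⁻¹² × 4.68×10⁻² / 1.40×10⁻³ = 1.53×10⁻⁹ F.
C = C₁ + C₂ = 3.17×10⁻⁹ F.

3.17 nF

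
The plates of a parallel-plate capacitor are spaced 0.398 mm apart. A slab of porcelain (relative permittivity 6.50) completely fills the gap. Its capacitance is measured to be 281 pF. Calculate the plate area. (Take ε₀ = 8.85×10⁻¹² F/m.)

A = Cd/(κε₀) = 2.81×10⁻¹⁰ × 3.98×10⁻⁴ / (6.50 × 8.85×10⁻¹²) = 1.94×10⁻³ m².

A ≈ 19.4 cm²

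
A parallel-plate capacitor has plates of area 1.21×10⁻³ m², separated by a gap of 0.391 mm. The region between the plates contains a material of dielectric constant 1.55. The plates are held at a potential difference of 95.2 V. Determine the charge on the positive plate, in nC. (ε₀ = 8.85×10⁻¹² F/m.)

C = κε₀A/d = 1.55 × 8.85×10⁻¹² × 1.21×10⁻³ / 3.91×10⁻⁴ = 4.25×10⁻¹¹ F.
Q = CV = 4.25×10⁻¹¹ × 95.2 = 4.04×10⁻⁹ C.

4.04 nC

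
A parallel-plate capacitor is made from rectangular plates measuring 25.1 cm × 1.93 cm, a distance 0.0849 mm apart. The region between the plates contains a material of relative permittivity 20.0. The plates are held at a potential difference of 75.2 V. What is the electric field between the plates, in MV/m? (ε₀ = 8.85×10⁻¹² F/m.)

0.886 MV/m

E = V/d = 75.2 / 8.49×10⁻⁵ = 8.86×10⁵ V/m.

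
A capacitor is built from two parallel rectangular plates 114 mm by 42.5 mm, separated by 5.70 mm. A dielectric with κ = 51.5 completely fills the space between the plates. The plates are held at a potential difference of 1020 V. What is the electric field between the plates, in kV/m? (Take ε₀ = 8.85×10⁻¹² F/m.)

E = V/d = 1020 / 5.70×10⁻³ = 1.79×10⁵ V/m.

E ≈ 179 kV/m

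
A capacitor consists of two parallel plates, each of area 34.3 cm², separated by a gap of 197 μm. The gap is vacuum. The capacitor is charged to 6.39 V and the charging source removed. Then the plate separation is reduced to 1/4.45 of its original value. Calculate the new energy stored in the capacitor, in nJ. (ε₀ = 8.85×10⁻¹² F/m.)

U ≈ 0.707 nJ

A = 34.3 cm² = 3.43×10⁻³ m².
Initially C₁ = ε₀A/d = 8.85×10⁻¹² × 3.43×10⁻³ / 1.97×10⁻⁴ = 1.54×10⁻¹⁰ F.
U₁ = 3.15×10⁻⁹ J.
Isolated ⇒ Q is held fixed. C₂ = 4.45 C₁ and U = Q²/(2C), so U₂/U₁ = C₁/C₂ = 0.225.
U₂ = 0.225 × 3.15×10⁻⁹ = 7.07×10⁻¹⁰ J.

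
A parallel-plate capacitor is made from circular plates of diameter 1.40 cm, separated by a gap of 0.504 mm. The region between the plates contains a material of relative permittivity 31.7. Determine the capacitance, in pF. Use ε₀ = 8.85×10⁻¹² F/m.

C ≈ 85.7 pF

A = π(1.40/2 cm)² = 1.54×10⁻⁴ m².
C = κε₀A/d = 31.7 × 8.85×10⁻¹² × 1.54×10⁻⁴ / 5.04×10⁻⁴ = 8.57×10⁻¹¹ F.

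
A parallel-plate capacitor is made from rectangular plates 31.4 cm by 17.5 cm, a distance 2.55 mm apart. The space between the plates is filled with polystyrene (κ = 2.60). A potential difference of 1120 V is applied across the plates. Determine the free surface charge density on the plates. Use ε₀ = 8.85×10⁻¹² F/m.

σ ≈ 10.1 μC/m²

A = 31.4 × 17.5 cm² = 5.50×10⁻² m².
C = κε₀A/d = 2.60 × 8.85×10⁻¹² × 5.50×10⁻² / 2.55×10⁻³ = 4.96×10⁻¹⁰ F.
σ = Q/A = CV/A = 4.96×10⁻¹⁰ × 1120 / 5.50×10⁻² = 1.01×10⁻⁵ C/m².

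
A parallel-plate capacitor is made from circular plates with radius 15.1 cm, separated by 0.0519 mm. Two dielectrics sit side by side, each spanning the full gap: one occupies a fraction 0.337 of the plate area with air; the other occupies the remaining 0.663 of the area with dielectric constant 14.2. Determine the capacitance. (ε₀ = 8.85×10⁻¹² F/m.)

A = π(15.1 cm)² = 7.16×10⁻² m².
Side-by-side slabs ⇒ two capacitors in parallel, each spanning the full gap.
C₁ = κ₁ε₀A₁/d = 1.00 × 8.85×10⁻¹² × 2.41×10⁻² / 5.19×10⁻⁵ = 4.12×10⁻⁹ F.
C₂ = κ₂ε₀A₂/d = 14.2 × 8.85×10⁻¹² × 4.75×10⁻² / 5.19×10⁻⁵ = 1.15×10⁻⁷ F.
C = C₁ + C₂ = 1.19×10⁻⁷ F.

119 nF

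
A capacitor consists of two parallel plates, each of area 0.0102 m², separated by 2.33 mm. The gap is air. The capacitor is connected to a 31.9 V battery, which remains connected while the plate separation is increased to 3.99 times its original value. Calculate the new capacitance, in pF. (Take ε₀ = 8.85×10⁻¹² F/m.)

Initially C₁ = ε₀A/d = 8.85×10⁻¹² × 1.02×10⁻² / 2.33×10⁻³ = 3.87×10⁻¹¹ F.
C = ε₀A/d scales as 1/d, so C₂/C₁ = d₁/d₂ = 1/3.99 = 0.251.
C₂ = 0.251 × 3.87×10⁻¹¹ = 9.71×10⁻¹² F.

9.71 pF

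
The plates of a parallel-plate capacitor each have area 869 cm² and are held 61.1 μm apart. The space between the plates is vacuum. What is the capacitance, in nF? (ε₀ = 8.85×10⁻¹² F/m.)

A = 869 cm² = 8.69×10⁻² m².
C = ε₀A/d = 8.85×10⁻¹² × 8.69×10⁻² / 6.11×10⁻⁵ = 1.26×10⁻⁸ F.

C ≈ 12.6 nF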